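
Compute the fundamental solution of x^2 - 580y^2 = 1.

First expand sqrt(580) as a continued fraction. With x_i = (sqrt(580) + m_i)/d_i and (m_0, d_0) = (0, 1): a_0 = floor(sqrt(580)) = 24, since 24^2 = 576 <= 580 < 625 = 25^2.
Iterate m_{i+1} = d_i*a_i - m_i, d_{i+1} = (580 - m_{i+1}^2)/d_i, a_{i+1} = floor((a_0 + m_{i+1})/d_{i+1}):
  m_1 = 1*24 - 0 = 24, d_1 = (580 - 24^2)/1 = 4/1 = 4, a_1 = floor((24 + 24)/4) = 12.
  m_2 = 4*12 - 24 = 24, d_2 = (580 - 24^2)/4 = 4/4 = 1, a_2 = floor((24 + 24)/1) = 48.
  m_3 = 1*48 - 24 = 24, d_3 = (580 - 24^2)/1 = 4/1 = 4: (m_3, d_3) = (m_1, d_1) = (24, 4), so from here the quotients repeat a_1, a_2; the period length is 2.
So sqrt(580) = [24; (12, 48)] with period length k = 2.
k is even, so the fundamental solution of x^2 - 580y^2 = 1 is (p_{k-1}, q_{k-1}) = (p_1, q_1); compute convergents through index 1.
Convergents (p_i = a_i*p_{i-1} + p_{i-2}, q_i = a_i*q_{i-1} + q_{i-2} with p_{-2}=0, p_{-1}=1, q_{-2}=1, q_{-1}=0):
  i=0: a_0=24, p_0 = 24*1 + 0 = 24, q_0 = 24*0 + 1 = 1.
  i=1: a_1=12, p_1 = 12*24 + 1 = 289, q_1 = 12*1 + 0 = 12.
Check: 289^2 - 580*12^2 = 83521 - 83520 = 1, so (x, y) = (289, 12) solves the equation, and by the theorem it is the least positive solution.

(x, y) = (289, 12)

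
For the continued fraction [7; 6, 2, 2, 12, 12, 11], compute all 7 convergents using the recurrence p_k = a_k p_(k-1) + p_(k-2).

7/1, 43/6, 93/13, 229/32, 2841/397, 34321/4796, 380372/53153

Using the convergent recurrence p_i = a_i*p_{i-1} + p_{i-2}, q_i = a_i*q_{i-1} + q_{i-2} with p_{-2}=0, p_{-1}=1, q_{-2}=1, q_{-1}=0:
  i=0: a_0=7, p_0 = 7*1 + 0 = 7, q_0 = 7*0 + 1 = 1.
  i=1: a_1=6, p_1 = 6*7 + 1 = 43, q_1 = 6*1 + 0 = 6.
  i=2: a_2=2, p_2 = 2*43 + 7 = 93, q_2 = 2*6 + 1 = 13.
  i=3: a_3=2, p_3 = 2*93 + 43 = 229, q_3 = 2*13 + 6 = 32.
  i=4: a_4=12, p_4 = 12*229 + 93 = 2841, q_4 = 12*32 + 13 = 397.
  i=5: a_5=12, p_5 = 12*2841 + 229 = 34321, q_5 = 12*397 + 32 = 4796.
  i=6: a_6=11, p_6 = 11*34321 + 2841 = 380372, q_6 = 11*4796 + 397 = 53153.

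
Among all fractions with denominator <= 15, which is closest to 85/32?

Expand x = 85/32 as a continued fraction with the Euclidean algorithm:
  85 = 2*32 + 21, so a_0 = 2.
  32 = 1*21 + 11, so a_1 = 1.
  21 = 1*11 + 10, so a_2 = 1.
  11 = 1*10 + 1, so a_3 = 1.
  10 = 10*1 + 0, so a_4 = 10.
so x = [2; 1, 1, 1, 10].
Convergents (p_i = a_i*p_{i-1} + p_{i-2}, q_i = a_i*q_{i-1} + q_{i-2} with p_{-2}=0, p_{-1}=1, q_{-2}=1, q_{-1}=0), until the denominator exceeds 15:
  i=0: a_0=2, p_0 = 2*1 + 0 = 2, q_0 = 2*0 + 1 = 1.
  i=1: a_1=1, p_1 = 1*2 + 1 = 3, q_1 = 1*1 + 0 = 1.
  i=2: a_2=1, p_2 = 1*3 + 2 = 5, q_2 = 1*1 + 1 = 2.
  i=3: a_3=1, p_3 = 1*5 + 3 = 8, q_3 = 1*2 + 1 = 3.
  i=4: a_4=10, p_4 = 10*8 + 5 = 85, q_4 = 10*3 + 2 = 32.
q_4 = 32 > 15, so the last convergent with denominator <= 15 is p_3/q_3 = 8/3.
The closest fraction with denominator <= 15 is either p_3/q_3 or the intermediate fraction (k*p_3 + p_2)/(k*q_3 + q_2) with the largest k >= 1 whose denominator stays <= 15; these approach x as k grows, and every other convergent or intermediate fraction in range is farther away.
Largest k: floor((15 - q_2)/q_3) = floor((15 - 2)/3) = 4.
That gives (4*8 + 5)/(4*3 + 2) = 37/14.
Compare the errors: |x - 8/3| = |85*3 - 8*32|/(32*3) = 1/96, and |x - 37/14| = |85*14 - 37*32|/(32*14) = 6/448.
Cross-multiplying, 1*448 = 448 < 576 = 6*96, so 1/96 is smaller: the convergent 8/3 is closer to x than 37/14.

8/3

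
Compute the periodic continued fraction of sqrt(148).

Write x_i = (sqrt(148) + m_i)/d_i with (m_0, d_0) = (0, 1). a_0 = floor(sqrt(148)) = 12, since 12^2 = 144 <= 148 < 169 = 13^2.
Iterate m_{i+1} = d_i*a_i - m_i, d_{i+1} = (148 - m_{i+1}^2)/d_i, a_{i+1} = floor((a_0 + m_{i+1})/d_{i+1}):
  m_1 = 1*12 - 0 = 12, d_1 = (148 - 12^2)/1 = 4/1 = 4, a_1 = floor((12 + 12)/4) = 6.
  m_2 = 4*6 - 12 = 12, d_2 = (148 - 12^2)/4 = 4/4 = 1, a_2 = floor((12 + 12)/1) = 24.
  m_3 = 1*24 - 12 = 12, d_3 = (148 - 12^2)/1 = 4/1 = 4: (m_3, d_3) = (m_1, d_1) = (12, 4), so from here the quotients repeat a_1, a_2; the period length is 2.
Hence the expansion of sqrt(148) is a_0 = 12 followed by the repeating block 6, 24 (period 2).

[12; (6, 24)]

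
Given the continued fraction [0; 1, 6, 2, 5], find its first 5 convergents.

Using the convergent recurrence p_i = a_i*p_{i-1} + p_{i-2}, q_i = a_i*q_{i-1} + q_{i-2} with p_{-2}=0, p_{-1}=1, q_{-2}=1, q_{-1}=0:
  i=0: a_0=0, p_0 = 0*1 + 0 = 0, q_0 = 0*0 + 1 = 1.
  i=1: a_1=1, p_1 = 1*0 + 1 = 1, q_1 = 1*1 + 0 = 1.
  i=2: a_2=6, p_2 = 6*1 + 0 = 6, q_2 = 6*1 + 1 = 7.
  i=3: a_3=2, p_3 = 2*6 + 1 = 13, q_3 = 2*7 + 1 = 15.
  i=4: a_4=5, p_4 = 5*13 + 6 = 71, q_4 = 5*15 + 7 = 82.

0/1, 1/1, 6/7, 13/15, 71/82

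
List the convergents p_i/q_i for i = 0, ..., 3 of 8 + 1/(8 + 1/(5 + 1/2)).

8/1, 65/8, 333/41, 731/90

Using the convergent recurrence p_i = a_i*p_{i-1} + p_{i-2}, q_i = a_i*q_{i-1} + q_{i-2} with p_{-2}=0, p_{-1}=1, q_{-2}=1, q_{-1}=0:
  i=0: a_0=8, p_0 = 8*1 + 0 = 8, q_0 = 8*0 + 1 = 1.
  i=1: a_1=8, p_1 = 8*8 + 1 = 65, q_1 = 8*1 + 0 = 8.
  i=2: a_2=5, p_2 = 5*65 + 8 = 333, q_2 = 5*8 + 1 = 41.
  i=3: a_3=2, p_3 = 2*333 + 65 = 731, q_3 = 2*41 + 8 = 90.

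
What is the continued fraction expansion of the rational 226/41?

[5; 1, 1, 20]

Run the Euclidean algorithm on 226 and 41; the successive quotients are the partial quotients a_0, a_1, ... (each step inverts the fractional part left over by the previous one):
  226 = 5*41 + 21, so a_0 = 5.
  41 = 1*21 + 20, so a_1 = 1.
  21 = 1*20 + 1, so a_2 = 1.
  20 = 20*1 + 0, so a_3 = 20.
The remainder reaches 0 after 4 divisions, so the expansion has 4 partial quotients, read off in order.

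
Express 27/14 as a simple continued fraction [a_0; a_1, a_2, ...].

[1; 1, 13]

Run the Euclidean algorithm on 27 and 14; the successive quotients are the partial quotients a_0, a_1, ... (each step inverts the fractional part left over by the previous one):
  27 = 1*14 + 13, so a_0 = 1.
  14 = 1*13 + 1, so a_1 = 1.
  13 = 13*1 + 0, so a_2 = 13.
The remainder reaches 0 after 3 divisions, so the expansion has 3 partial quotients, read off in order.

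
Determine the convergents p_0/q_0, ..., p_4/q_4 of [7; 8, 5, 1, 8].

7/1, 57/8, 292/41, 349/49, 3084/433

Using the convergent recurrence p_i = a_i*p_{i-1} + p_{i-2}, q_i = a_i*q_{i-1} + q_{i-2} with p_{-2}=0, p_{-1}=1, q_{-2}=1, q_{-1}=0:
  i=0: a_0=7, p_0 = 7*1 + 0 = 7, q_0 = 7*0 + 1 = 1.
  i=1: a_1=8, p_1 = 8*7 + 1 = 57, q_1 = 8*1 + 0 = 8.
  i=2: a_2=5, p_2 = 5*57 + 7 = 292, q_2 = 5*8 + 1 = 41.
  i=3: a_3=1, p_3 = 1*292 + 57 = 349, q_3 = 1*41 + 8 = 49.
  i=4: a_4=8, p_4 = 8*349 + 292 = 3084, q_4 = 8*49 + 41 = 433.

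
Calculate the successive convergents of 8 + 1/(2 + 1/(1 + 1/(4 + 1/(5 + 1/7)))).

8/1, 17/2, 25/3, 117/14, 610/73, 4387/525

Using the convergent recurrence p_i = a_i*p_{i-1} + p_{i-2}, q_i = a_i*q_{i-1} + q_{i-2} with p_{-2}=0, p_{-1}=1, q_{-2}=1, q_{-1}=0:
  i=0: a_0=8, p_0 = 8*1 + 0 = 8, q_0 = 8*0 + 1 = 1.
  i=1: a_1=2, p_1 = 2*8 + 1 = 17, q_1 = 2*1 + 0 = 2.
  i=2: a_2=1, p_2 = 1*17 + 8 = 25, q_2 = 1*2 + 1 = 3.
  i=3: a_3=4, p_3 = 4*25 + 17 = 117, q_3 = 4*3 + 2 = 14.
  i=4: a_4=5, p_4 = 5*117 + 25 = 610, q_4 = 5*14 + 3 = 73.
  i=5: a_5=7, p_5 = 7*610 + 117 = 4387, q_5 = 7*73 + 14 = 525.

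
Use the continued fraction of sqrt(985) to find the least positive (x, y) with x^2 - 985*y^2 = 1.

(x, y) = (332929, 10608)

First expand sqrt(985) as a continued fraction. With x_i = (sqrt(985) + m_i)/d_i and (m_0, d_0) = (0, 1): a_0 = floor(sqrt(985)) = 31, since 31^2 = 961 <= 985 < 1024 = 32^2.
Iterate m_{i+1} = d_i*a_i - m_i, d_{i+1} = (985 - m_{i+1}^2)/d_i, a_{i+1} = floor((a_0 + m_{i+1})/d_{i+1}):
  m_1 = 1*31 - 0 = 31, d_1 = (985 - 31^2)/1 = 24/1 = 24, a_1 = floor((31 + 31)/24) = 2.
  m_2 = 24*2 - 31 = 17, d_2 = (985 - 17^2)/24 = 696/24 = 29, a_2 = floor((31 + 17)/29) = 1.
  m_3 = 29*1 - 17 = 12, d_3 = (985 - 12^2)/29 = 841/29 = 29, a_3 = floor((31 + 12)/29) = 1.
  m_4 = 29*1 - 12 = 17, d_4 = (985 - 17^2)/29 = 696/29 = 24, a_4 = floor((31 + 17)/24) = 2.
  m_5 = 24*2 - 17 = 31, d_5 = (985 - 31^2)/24 = 24/24 = 1, a_5 = floor((31 + 31)/1) = 62.
  m_6 = 1*62 - 31 = 31, d_6 = (985 - 31^2)/1 = 24/1 = 24: (m_6, d_6) = (m_1, d_1) = (31, 24), so from here the quotients repeat a_1, ..., a_5; the period length is 5.
So sqrt(985) = [31; (2, 1, 1, 2, 62)] with period length k = 5.
k is odd, so (p_{k-1}, q_{k-1}) only solves x^2 - 985y^2 = -1 and the fundamental solution of x^2 - 985y^2 = 1 is (p_{2k-1}, q_{2k-1}) = (p_9, q_9); compute convergents through index 9, running through the period twice.
Convergents (p_i = a_i*p_{i-1} + p_{i-2}, q_i = a_i*q_{i-1} + q_{i-2} with p_{-2}=0, p_{-1}=1, q_{-2}=1, q_{-1}=0):
  i=0: a_0=31, p_0 = 31*1 + 0 = 31, q_0 = 31*0 + 1 = 1.
  i=1: a_1=2, p_1 = 2*31 + 1 = 63, q_1 = 2*1 + 0 = 2.
  i=2: a_2=1, p_2 = 1*63 + 31 = 94, q_2 = 1*2 + 1 = 3.
  i=3: a_3=1, p_3 = 1*94 + 63 = 157, q_3 = 1*3 + 2 = 5.
  i=4: a_4=2, p_4 = 2*157 + 94 = 408, q_4 = 2*5 + 3 = 13.
  i=5: a_5=62, p_5 = 62*408 + 157 = 25453, q_5 = 62*13 + 5 = 811.
  i=6: a_6=2, p_6 = 2*25453 + 408 = 51314, q_6 = 2*811 + 13 = 1635.
  i=7: a_7=1, p_7 = 1*51314 + 25453 = 76767, q_7 = 1*1635 + 811 = 2446.
  i=8: a_8=1, p_8 = 1*76767 + 51314 = 128081, q_8 = 1*2446 + 1635 = 4081.
  i=9: a_9=2, p_9 = 2*128081 + 76767 = 332929, q_9 = 2*4081 + 2446 = 10608.
Indeed p_4^2 - 985*q_4^2 = 166464 - 166465 = -1, not +1.
Check: 332929^2 - 985*10608^2 = 110841719041 - 110841719040 = 1, so (x, y) = (332929, 10608) solves the equation, and by the theorem it is the least positive solution.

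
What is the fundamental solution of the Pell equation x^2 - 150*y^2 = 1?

(x, y) = (49, 4)

First expand sqrt(150) as a continued fraction. With x_i = (sqrt(150) + m_i)/d_i and (m_0, d_0) = (0, 1): a_0 = floor(sqrt(150)) = 12, since 12^2 = 144 <= 150 < 169 = 13^2.
Iterate m_{i+1} = d_i*a_i - m_i, d_{i+1} = (150 - m_{i+1}^2)/d_i, a_{i+1} = floor((a_0 + m_{i+1})/d_{i+1}):
  m_1 = 1*12 - 0 = 12, d_1 = (150 - 12^2)/1 = 6/1 = 6, a_1 = floor((12 + 12)/6) = 4.
  m_2 = 6*4 - 12 = 12, d_2 = (150 - 12^2)/6 = 6/6 = 1, a_2 = floor((12 + 12)/1) = 24.
  m_3 = 1*24 - 12 = 12, d_3 = (150 - 12^2)/1 = 6/1 = 6: (m_3, d_3) = (m_1, d_1) = (12, 6), so from here the quotients repeat a_1, a_2; the period length is 2.
So sqrt(150) = [12; (4, 24)] with period length k = 2.
k is even, so the fundamental solution of x^2 - 150y^2 = 1 is (p_{k-1}, q_{k-1}) = (p_1, q_1); compute convergents through index 1.
Convergents (p_i = a_i*p_{i-1} + p_{i-2}, q_i = a_i*q_{i-1} + q_{i-2} with p_{-2}=0, p_{-1}=1, q_{-2}=1, q_{-1}=0):
  i=0: a_0=12, p_0 = 12*1 + 0 = 12, q_0 = 12*0 + 1 = 1.
  i=1: a_1=4, p_1 = 4*12 + 1 = 49, q_1 = 4*1 + 0 = 4.
Check: 49^2 - 150*4^2 = 2401 - 2400 = 1, so (x, y) = (49, 4) solves the equation, and by the theorem it is the least positive solution.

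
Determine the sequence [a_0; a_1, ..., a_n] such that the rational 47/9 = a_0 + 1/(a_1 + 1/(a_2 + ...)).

[5; 4, 2]

Run the Euclidean algorithm on 47 and 9; the successive quotients are the partial quotients a_0, a_1, ... (each step inverts the fractional part left over by the previous one):
  47 = 5*9 + 2, so a_0 = 5.
  9 = 4*2 + 1, so a_1 = 4.
  2 = 2*1 + 0, so a_2 = 2.
The remainder reaches 0 after 3 divisions, so the expansion has 3 partial quotients, read off in order.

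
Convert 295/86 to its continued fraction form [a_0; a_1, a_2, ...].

[3; 2, 3, 12]

Run the Euclidean algorithm on 295 and 86; the successive quotients are the partial quotients a_0, a_1, ... (each step inverts the fractional part left over by the previous one):
  295 = 3*86 + 37, so a_0 = 3.
  86 = 2*37 + 12, so a_1 = 2.
  37 = 3*12 + 1, so a_2 = 3.
  12 = 12*1 + 0, so a_3 = 12.
The remainder reaches 0 after 4 divisions, so the expansion has 4 partial quotients, read off in order.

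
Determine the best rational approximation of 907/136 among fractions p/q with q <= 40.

20/3

Expand x = 907/136 as a continued fraction with the Euclidean algorithm:
  907 = 6*136 + 91, so a_0 = 6.
  136 = 1*91 + 45, so a_1 = 1.
  91 = 2*45 + 1, so a_2 = 2.
  45 = 45*1 + 0, so a_3 = 45.
so x = [6; 1, 2, 45].
Convergents (p_i = a_i*p_{i-1} + p_{i-2}, q_i = a_i*q_{i-1} + q_{i-2} with p_{-2}=0, p_{-1}=1, q_{-2}=1, q_{-1}=0), until the denominator exceeds 40:
  i=0: a_0=6, p_0 = 6*1 + 0 = 6, q_0 = 6*0 + 1 = 1.
  i=1: a_1=1, p_1 = 1*6 + 1 = 7, q_1 = 1*1 + 0 = 1.
  i=2: a_2=2, p_2 = 2*7 + 6 = 20, q_2 = 2*1 + 1 = 3.
  i=3: a_3=45, p_3 = 45*20 + 7 = 907, q_3 = 45*3 + 1 = 136.
q_3 = 136 > 40, so the last convergent with denominator <= 40 is p_2/q_2 = 20/3.
The closest fraction with denominator <= 40 is either p_2/q_2 or the intermediate fraction (k*p_2 + p_1)/(k*q_2 + q_1) with the largest k >= 1 whose denominator stays <= 40; these approach x as k grows, and every other convergent or intermediate fraction in range is farther away.
Largest k: floor((40 - q_1)/q_2) = floor((40 - 1)/3) = 13.
That gives (13*20 + 7)/(13*3 + 1) = 267/40.
Compare the errors: |x - 20/3| = |907*3 - 20*136|/(136*3) = 1/408, and |x - 267/40| = |907*40 - 267*136|/(136*40) = 32/5440.
Cross-multiplying, 1*5440 = 5440 < 13056 = 32*408, so 1/408 is smaller: the convergent 20/3 is closer to x than 267/40.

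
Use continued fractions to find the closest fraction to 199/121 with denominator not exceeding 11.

Expand x = 199/121 as a continued fraction with the Euclidean algorithm:
  199 = 1*121 + 78, so a_0 = 1.
  121 = 1*78 + 43, so a_1 = 1.
  78 = 1*43 + 35, so a_2 = 1.
  43 = 1*35 + 8, so a_3 = 1.
  35 = 4*8 + 3, so a_4 = 4.
  8 = 2*3 + 2, so a_5 = 2.
  3 = 1*2 + 1, so a_6 = 1.
  2 = 2*1 + 0, so a_7 = 2.
so x = [1; 1, 1, 1, 4, 2, 1, 2].
Convergents (p_i = a_i*p_{i-1} + p_{i-2}, q_i = a_i*q_{i-1} + q_{i-2} with p_{-2}=0, p_{-1}=1, q_{-2}=1, q_{-1}=0), until the denominator exceeds 11:
  i=0: a_0=1, p_0 = 1*1 + 0 = 1, q_0 = 1*0 + 1 = 1.
  i=1: a_1=1, p_1 = 1*1 + 1 = 2, q_1 = 1*1 + 0 = 1.
  i=2: a_2=1, p_2 = 1*2 + 1 = 3, q_2 = 1*1 + 1 = 2.
  i=3: a_3=1, p_3 = 1*3 + 2 = 5, q_3 = 1*2 + 1 = 3.
  i=4: a_4=4, p_4 = 4*5 + 3 = 23, q_4 = 4*3 + 2 = 14.
q_4 = 14 > 11, so the last convergent with denominator <= 11 is p_3/q_3 = 5/3.
The closest fraction with denominator <= 11 is either p_3/q_3 or the intermediate fraction (k*p_3 + p_2)/(k*q_3 + q_2) with the largest k >= 1 whose denominator stays <= 11; these approach x as k grows, and every other convergent or intermediate fraction in range is farther away.
Largest k: floor((11 - q_2)/q_3) = floor((11 - 2)/3) = 3.
That gives (3*5 + 3)/(3*3 + 2) = 18/11.
Compare the errors: |x - 5/3| = |199*3 - 5*121|/(121*3) = 8/363, and |x - 18/11| = |199*11 - 18*121|/(121*11) = 11/1331.
Cross-multiplying, 11*363 = 3993 < 10648 = 8*1331, so 11/1331 is smaller: the intermediate fraction 18/11 is closer to x than 5/3.

18/11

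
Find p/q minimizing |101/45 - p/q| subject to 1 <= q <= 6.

Expand x = 101/45 as a continued fraction with the Euclidean algorithm:
  101 = 2*45 + 11, so a_0 = 2.
  45 = 4*11 + 1, so a_1 = 4.
  11 = 11*1 + 0, so a_2 = 11.
so x = [2; 4, 11].
Convergents (p_i = a_i*p_{i-1} + p_{i-2}, q_i = a_i*q_{i-1} + q_{i-2} with p_{-2}=0, p_{-1}=1, q_{-2}=1, q_{-1}=0), until the denominator exceeds 6:
  i=0: a_0=2, p_0 = 2*1 + 0 = 2, q_0 = 2*0 + 1 = 1.
  i=1: a_1=4, p_1 = 4*2 + 1 = 9, q_1 = 4*1 + 0 = 4.
  i=2: a_2=11, p_2 = 11*9 + 2 = 101, q_2 = 11*4 + 1 = 45.
q_2 = 45 > 6, so the last convergent with denominator <= 6 is p_1/q_1 = 9/4.
The closest fraction with denominator <= 6 is either p_1/q_1 or the intermediate fraction (k*p_1 + p_0)/(k*q_1 + q_0) with the largest k >= 1 whose denominator stays <= 6; these approach x as k grows, and every other convergent or intermediate fraction in range is farther away.
Largest k: floor((6 - q_0)/q_1) = floor((6 - 1)/4) = 1.
That gives (1*9 + 2)/(1*4 + 1) = 11/5.
Compare the errors: |x - 9/4| = |101*4 - 9*45|/(45*4) = 1/180, and |x - 11/5| = |101*5 - 11*45|/(45*5) = 10/225.
Cross-multiplying, 1*225 = 225 < 1800 = 10*180, so 1/180 is smaller: the convergent 9/4 is closer to x than 11/5.

9/4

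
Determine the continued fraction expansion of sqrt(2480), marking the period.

Write x_i = (sqrt(2480) + m_i)/d_i with (m_0, d_0) = (0, 1). a_0 = floor(sqrt(2480)) = 49, since 49^2 = 2401 <= 2480 < 2500 = 50^2.
Iterate m_{i+1} = d_i*a_i - m_i, d_{i+1} = (2480 - m_{i+1}^2)/d_i, a_{i+1} = floor((a_0 + m_{i+1})/d_{i+1}):
  m_1 = 1*49 - 0 = 49, d_1 = (2480 - 49^2)/1 = 79/1 = 79, a_1 = floor((49 + 49)/79) = 1.
  m_2 = 79*1 - 49 = 30, d_2 = (2480 - 30^2)/79 = 1580/79 = 20, a_2 = floor((49 + 30)/20) = 3.
  m_3 = 20*3 - 30 = 30, d_3 = (2480 - 30^2)/20 = 1580/20 = 79, a_3 = floor((49 + 30)/79) = 1.
  m_4 = 79*1 - 30 = 49, d_4 = (2480 - 49^2)/79 = 79/79 = 1, a_4 = floor((49 + 49)/1) = 98.
  m_5 = 1*98 - 49 = 49, d_5 = (2480 - 49^2)/1 = 79/1 = 79: (m_5, d_5) = (m_1, d_1) = (49, 79), so from here the quotients repeat a_1, ..., a_4; the period length is 4.
Hence the expansion of sqrt(2480) is a_0 = 49 followed by the repeating block 1, 3, 1, 98 (period 4).

[49; (1, 3, 1, 98)]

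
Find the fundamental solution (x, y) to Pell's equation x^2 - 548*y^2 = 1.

(x, y) = (6083073, 259856)

First expand sqrt(548) as a continued fraction. With x_i = (sqrt(548) + m_i)/d_i and (m_0, d_0) = (0, 1): a_0 = floor(sqrt(548)) = 23, since 23^2 = 529 <= 548 < 576 = 24^2.
Iterate m_{i+1} = d_i*a_i - m_i, d_{i+1} = (548 - m_{i+1}^2)/d_i, a_{i+1} = floor((a_0 + m_{i+1})/d_{i+1}):
  m_1 = 1*23 - 0 = 23, d_1 = (548 - 23^2)/1 = 19/1 = 19, a_1 = floor((23 + 23)/19) = 2.
  m_2 = 19*2 - 23 = 15, d_2 = (548 - 15^2)/19 = 323/19 = 17, a_2 = floor((23 + 15)/17) = 2.
  m_3 = 17*2 - 15 = 19, d_3 = (548 - 19^2)/17 = 187/17 = 11, a_3 = floor((23 + 19)/11) = 3.
  m_4 = 11*3 - 19 = 14, d_4 = (548 - 14^2)/11 = 352/11 = 32, a_4 = floor((23 + 14)/32) = 1.
  m_5 = 32*1 - 14 = 18, d_5 = (548 - 18^2)/32 = 224/32 = 7, a_5 = floor((23 + 18)/7) = 5.
  m_6 = 7*5 - 18 = 17, d_6 = (548 - 17^2)/7 = 259/7 = 37, a_6 = floor((23 + 17)/37) = 1.
  m_7 = 37*1 - 17 = 20, d_7 = (548 - 20^2)/37 = 148/37 = 4, a_7 = floor((23 + 20)/4) = 10.
  m_8 = 4*10 - 20 = 20, d_8 = (548 - 20^2)/4 = 148/4 = 37, a_8 = floor((23 + 20)/37) = 1.
  m_9 = 37*1 - 20 = 17, d_9 = (548 - 17^2)/37 = 259/37 = 7, a_9 = floor((23 + 17)/7) = 5.
  m_10 = 7*5 - 17 = 18, d_10 = (548 - 18^2)/7 = 224/7 = 32, a_10 = floor((23 + 18)/32) = 1.
  m_11 = 32*1 - 18 = 14, d_11 = (548 - 14^2)/32 = 352/32 = 11, a_11 = floor((23 + 14)/11) = 3.
  m_12 = 11*3 - 14 = 19, d_12 = (548 - 19^2)/11 = 187/11 = 17, a_12 = floor((23 + 19)/17) = 2.
  m_13 = 17*2 - 19 = 15, d_13 = (548 - 15^2)/17 = 323/17 = 19, a_13 = floor((23 + 15)/19) = 2.
  m_14 = 19*2 - 15 = 23, d_14 = (548 - 23^2)/19 = 19/19 = 1, a_14 = floor((23 + 23)/1) = 46.
  m_15 = 1*46 - 23 = 23, d_15 = (548 - 23^2)/1 = 19/1 = 19: (m_15, d_15) = (m_1, d_1) = (23, 19), so from here the quotients repeat a_1, ..., a_14; the period length is 14.
So sqrt(548) = [23; (2, 2, 3, 1, 5, 1, 10, 1, 5, 1, 3, 2, 2, 46)] with period length k = 14.
k is even, so the fundamental solution of x^2 - 548y^2 = 1 is (p_{k-1}, q_{k-1}) = (p_13, q_13); compute convergents through index 13.
Convergents (p_i = a_i*p_{i-1} + p_{i-2}, q_i = a_i*q_{i-1} + q_{i-2} with p_{-2}=0, p_{-1}=1, q_{-2}=1, q_{-1}=0):
  i=0: a_0=23, p_0 = 23*1 + 0 = 23, q_0 = 23*0 + 1 = 1.
  i=1: a_1=2, p_1 = 2*23 + 1 = 47, q_1 = 2*1 + 0 = 2.
  i=2: a_2=2, p_2 = 2*47 + 23 = 117, q_2 = 2*2 + 1 = 5.
  i=3: a_3=3, p_3 = 3*117 + 47 = 398, q_3 = 3*5 + 2 = 17.
  i=4: a_4=1, p_4 = 1*398 + 117 = 515, q_4 = 1*17 + 5 = 22.
  i=5: a_5=5, p_5 = 5*515 + 398 = 2973, q_5 = 5*22 + 17 = 127.
  i=6: a_6=1, p_6 = 1*2973 + 515 = 3488, q_6 = 1*127 + 22 = 149.
  i=7: a_7=10, p_7 = 10*3488 + 2973 = 37853, q_7 = 10*149 + 127 = 1617.
  i=8: a_8=1, p_8 = 1*37853 + 3488 = 41341, q_8 = 1*1617 + 149 = 1766.
  i=9: a_9=5, p_9 = 5*41341 + 37853 = 244558, q_9 = 5*1766 + 1617 = 10447.
  i=10: a_10=1, p_10 = 1*244558 + 41341 = 285899, q_10 = 1*10447 + 1766 = 12213.
  i=11: a_11=3, p_11 = 3*285899 + 244558 = 1102255, q_11 = 3*12213 + 10447 = 47086.
  i=12: a_12=2, p_12 = 2*1102255 + 285899 = 2490409, q_12 = 2*47086 + 12213 = 106385.
  i=13: a_13=2, p_13 = 2*2490409 + 1102255 = 6083073, q_13 = 2*106385 + 47086 = 259856.
Check: 6083073^2 - 548*259856^2 = 37003777123329 - 37003777123328 = 1, so (x, y) = (6083073, 259856) solves the equation, and by the theorem it is the least positive solution.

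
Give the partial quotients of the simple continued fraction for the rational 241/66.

Run the Euclidean algorithm on 241 and 66; the successive quotients are the partial quotients a_0, a_1, ... (each step inverts the fractional part left over by the previous one):
  241 = 3*66 + 43, so a_0 = 3.
  66 = 1*43 + 23, so a_1 = 1.
  43 = 1*23 + 20, so a_2 = 1.
  23 = 1*20 + 3, so a_3 = 1.
  20 = 6*3 + 2, so a_4 = 6.
  3 = 1*2 + 1, so a_5 = 1.
  2 = 2*1 + 0, so a_6 = 2.
The remainder reaches 0 after 7 divisions, so the expansion has 7 partial quotients, read off in order.

[3; 1, 1, 1, 6, 1, 2]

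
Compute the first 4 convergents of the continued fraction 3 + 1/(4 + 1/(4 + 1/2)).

Using the convergent recurrence p_i = a_i*p_{i-1} + p_{i-2}, q_i = a_i*q_{i-1} + q_{i-2} with p_{-2}=0, p_{-1}=1, q_{-2}=1, q_{-1}=0:
  i=0: a_0=3, p_0 = 3*1 + 0 = 3, q_0 = 3*0 + 1 = 1.
  i=1: a_1=4, p_1 = 4*3 + 1 = 13, q_1 = 4*1 + 0 = 4.
  i=2: a_2=4, p_2 = 4*13 + 3 = 55, q_2 = 4*4 + 1 = 17.
  i=3: a_3=2, p_3 = 2*55 + 13 = 123, q_3 = 2*17 + 4 = 38.

3/1, 13/4, 55/17, 123/38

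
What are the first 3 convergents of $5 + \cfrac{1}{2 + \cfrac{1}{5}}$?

5/1, 11/2, 60/11

Using the convergent recurrence p_i = a_i*p_{i-1} + p_{i-2}, q_i = a_i*q_{i-1} + q_{i-2} with p_{-2}=0, p_{-1}=1, q_{-2}=1, q_{-1}=0:
  i=0: a_0=5, p_0 = 5*1 + 0 = 5, q_0 = 5*0 + 1 = 1.
  i=1: a_1=2, p_1 = 2*5 + 1 = 11, q_1 = 2*1 + 0 = 2.
  i=2: a_2=5, p_2 = 5*11 + 5 = 60, q_2 = 5*2 + 1 = 11.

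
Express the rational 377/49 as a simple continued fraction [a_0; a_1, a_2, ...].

[7; 1, 2, 3, 1, 3]

Run the Euclidean algorithm on 377 and 49; the successive quotients are the partial quotients a_0, a_1, ... (each step inverts the fractional part left over by the previous one):
  377 = 7*49 + 34, so a_0 = 7.
  49 = 1*34 + 15, so a_1 = 1.
  34 = 2*15 + 4, so a_2 = 2.
  15 = 3*4 + 3, so a_3 = 3.
  4 = 1*3 + 1, so a_4 = 1.
  3 = 3*1 + 0, so a_5 = 3.
The remainder reaches 0 after 6 divisions, so the expansion has 6 partial quotients, read off in order.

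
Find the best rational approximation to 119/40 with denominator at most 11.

3/1

Expand x = 119/40 as a continued fraction with the Euclidean algorithm:
  119 = 2*40 + 39, so a_0 = 2.
  40 = 1*39 + 1, so a_1 = 1.
  39 = 39*1 + 0, so a_2 = 39.
so x = [2; 1, 39].
Convergents (p_i = a_i*p_{i-1} + p_{i-2}, q_i = a_i*q_{i-1} + q_{i-2} with p_{-2}=0, p_{-1}=1, q_{-2}=1, q_{-1}=0), until the denominator exceeds 11:
  i=0: a_0=2, p_0 = 2*1 + 0 = 2, q_0 = 2*0 + 1 = 1.
  i=1: a_1=1, p_1 = 1*2 + 1 = 3, q_1 = 1*1 + 0 = 1.
  i=2: a_2=39, p_2 = 39*3 + 2 = 119, q_2 = 39*1 + 1 = 40.
q_2 = 40 > 11, so the last convergent with denominator <= 11 is p_1/q_1 = 3/1.
The closest fraction with denominator <= 11 is either p_1/q_1 or the intermediate fraction (k*p_1 + p_0)/(k*q_1 + q_0) with the largest k >= 1 whose denominator stays <= 11; these approach x as k grows, and every other convergent or intermediate fraction in range is farther away.
Largest k: floor((11 - q_0)/q_1) = floor((11 - 1)/1) = 10.
That gives (10*3 + 2)/(10*1 + 1) = 32/11.
Compare the errors: |x - 3/1| = |119*1 - 3*40|/(40*1) = 1/40, and |x - 32/11| = |119*11 - 32*40|/(40*11) = 29/440.
Cross-multiplying, 1*440 = 440 < 1160 = 29*40, so 1/40 is smaller: the convergent 3/1 is closer to x than 32/11.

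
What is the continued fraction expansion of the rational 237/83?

[2; 1, 5, 1, 11]

Run the Euclidean algorithm on 237 and 83; the successive quotients are the partial quotients a_0, a_1, ... (each step inverts the fractional part left over by the previous one):
  237 = 2*83 + 71, so a_0 = 2.
  83 = 1*71 + 12, so a_1 = 1.
  71 = 5*12 + 11, so a_2 = 5.
  12 = 1*11 + 1, so a_3 = 1.
  11 = 11*1 + 0, so a_4 = 11.
The remainder reaches 0 after 5 divisions, so the expansion has 5 partial quotients, read off in order.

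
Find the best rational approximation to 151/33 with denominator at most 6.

23/5

Expand x = 151/33 as a continued fraction with the Euclidean algorithm:
  151 = 4*33 + 19, so a_0 = 4.
  33 = 1*19 + 14, so a_1 = 1.
  19 = 1*14 + 5, so a_2 = 1.
  14 = 2*5 + 4, so a_3 = 2.
  5 = 1*4 + 1, so a_4 = 1.
  4 = 4*1 + 0, so a_5 = 4.
so x = [4; 1, 1, 2, 1, 4].
Convergents (p_i = a_i*p_{i-1} + p_{i-2}, q_i = a_i*q_{i-1} + q_{i-2} with p_{-2}=0, p_{-1}=1, q_{-2}=1, q_{-1}=0), until the denominator exceeds 6:
  i=0: a_0=4, p_0 = 4*1 + 0 = 4, q_0 = 4*0 + 1 = 1.
  i=1: a_1=1, p_1 = 1*4 + 1 = 5, q_1 = 1*1 + 0 = 1.
  i=2: a_2=1, p_2 = 1*5 + 4 = 9, q_2 = 1*1 + 1 = 2.
  i=3: a_3=2, p_3 = 2*9 + 5 = 23, q_3 = 2*2 + 1 = 5.
  i=4: a_4=1, p_4 = 1*23 + 9 = 32, q_4 = 1*5 + 2 = 7.
q_4 = 7 > 6, so the last convergent with denominator <= 6 is p_3/q_3 = 23/5.
The closest fraction with denominator <= 6 is either p_3/q_3 or the intermediate fraction (k*p_3 + p_2)/(k*q_3 + q_2) with the largest k >= 1 whose denominator stays <= 6; these approach x as k grows, and every other convergent or intermediate fraction in range is farther away.
Largest k: floor((6 - q_2)/q_3) = floor((6 - 2)/5) = 0.
Since k = 0, no intermediate fraction beyond p_3/q_3 has denominator <= 6, so the convergent 23/5 is the closest (its error is |151*5 - 23*33|/(33*5) = 4/165).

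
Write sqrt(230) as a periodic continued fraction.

Write x_i = (sqrt(230) + m_i)/d_i with (m_0, d_0) = (0, 1). a_0 = floor(sqrt(230)) = 15, since 15^2 = 225 <= 230 < 256 = 16^2.
Iterate m_{i+1} = d_i*a_i - m_i, d_{i+1} = (230 - m_{i+1}^2)/d_i, a_{i+1} = floor((a_0 + m_{i+1})/d_{i+1}):
  m_1 = 1*15 - 0 = 15, d_1 = (230 - 15^2)/1 = 5/1 = 5, a_1 = floor((15 + 15)/5) = 6.
  m_2 = 5*6 - 15 = 15, d_2 = (230 - 15^2)/5 = 5/5 = 1, a_2 = floor((15 + 15)/1) = 30.
  m_3 = 1*30 - 15 = 15, d_3 = (230 - 15^2)/1 = 5/1 = 5: (m_3, d_3) = (m_1, d_1) = (15, 5), so from here the quotients repeat a_1, a_2; the period length is 2.
Hence the expansion of sqrt(230) is a_0 = 15 followed by the repeating block 6, 30 (period 2).

[15; (6, 30)]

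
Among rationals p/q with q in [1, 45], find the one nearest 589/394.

3/2

Expand x = 589/394 as a continued fraction with the Euclidean algorithm:
  589 = 1*394 + 195, so a_0 = 1.
  394 = 2*195 + 4, so a_1 = 2.
  195 = 48*4 + 3, so a_2 = 48.
  4 = 1*3 + 1, so a_3 = 1.
  3 = 3*1 + 0, so a_4 = 3.
so x = [1; 2, 48, 1, 3].
Convergents (p_i = a_i*p_{i-1} + p_{i-2}, q_i = a_i*q_{i-1} + q_{i-2} with p_{-2}=0, p_{-1}=1, q_{-2}=1, q_{-1}=0), until the denominator exceeds 45:
  i=0: a_0=1, p_0 = 1*1 + 0 = 1, q_0 = 1*0 + 1 = 1.
  i=1: a_1=2, p_1 = 2*1 + 1 = 3, q_1 = 2*1 + 0 = 2.
  i=2: a_2=48, p_2 = 48*3 + 1 = 145, q_2 = 48*2 + 1 = 97.
q_2 = 97 > 45, so the last convergent with denominator <= 45 is p_1/q_1 = 3/2.
The closest fraction with denominator <= 45 is either p_1/q_1 or the intermediate fraction (k*p_1 + p_0)/(k*q_1 + q_0) with the largest k >= 1 whose denominator stays <= 45; these approach x as k grows, and every other convergent or intermediate fraction in range is farther away.
Largest k: floor((45 - q_0)/q_1) = floor((45 - 1)/2) = 22.
That gives (22*3 + 1)/(22*2 + 1) = 67/45.
Compare the errors: |x - 3/2| = |589*2 - 3*394|/(394*2) = 4/788, and |x - 67/45| = |589*45 - 67*394|/(394*45) = 107/17730.
Cross-multiplying, 4*17730 = 70920 < 84316 = 107*788, so 4/788 is smaller: the convergent 3/2 is closer to x than 67/45.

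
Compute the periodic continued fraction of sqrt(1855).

[43; (14, 2, 1, 8, 1, 8, 1, 2, 14, 86)]

Write x_i = (sqrt(1855) + m_i)/d_i with (m_0, d_0) = (0, 1). a_0 = floor(sqrt(1855)) = 43, since 43^2 = 1849 <= 1855 < 1936 = 44^2.
Iterate m_{i+1} = d_i*a_i - m_i, d_{i+1} = (1855 - m_{i+1}^2)/d_i, a_{i+1} = floor((a_0 + m_{i+1})/d_{i+1}):
  m_1 = 1*43 - 0 = 43, d_1 = (1855 - 43^2)/1 = 6/1 = 6, a_1 = floor((43 + 43)/6) = 14.
  m_2 = 6*14 - 43 = 41, d_2 = (1855 - 41^2)/6 = 174/6 = 29, a_2 = floor((43 + 41)/29) = 2.
  m_3 = 29*2 - 41 = 17, d_3 = (1855 - 17^2)/29 = 1566/29 = 54, a_3 = floor((43 + 17)/54) = 1.
  m_4 = 54*1 - 17 = 37, d_4 = (1855 - 37^2)/54 = 486/54 = 9, a_4 = floor((43 + 37)/9) = 8.
  m_5 = 9*8 - 37 = 35, d_5 = (1855 - 35^2)/9 = 630/9 = 70, a_5 = floor((43 + 35)/70) = 1.
  m_6 = 70*1 - 35 = 35, d_6 = (1855 - 35^2)/70 = 630/70 = 9, a_6 = floor((43 + 35)/9) = 8.
  m_7 = 9*8 - 35 = 37, d_7 = (1855 - 37^2)/9 = 486/9 = 54, a_7 = floor((43 + 37)/54) = 1.
  m_8 = 54*1 - 37 = 17, d_8 = (1855 - 17^2)/54 = 1566/54 = 29, a_8 = floor((43 + 17)/29) = 2.
  m_9 = 29*2 - 17 = 41, d_9 = (1855 - 41^2)/29 = 174/29 = 6, a_9 = floor((43 + 41)/6) = 14.
  m_10 = 6*14 - 41 = 43, d_10 = (1855 - 43^2)/6 = 6/6 = 1, a_10 = floor((43 + 43)/1) = 86.
  m_11 = 1*86 - 43 = 43, d_11 = (1855 - 43^2)/1 = 6/1 = 6: (m_11, d_11) = (m_1, d_1) = (43, 6), so from here the quotients repeat a_1, ..., a_10; the period length is 10.
Hence the expansion of sqrt(1855) is a_0 = 43 followed by the repeating block 14, 2, 1, 8, 1, 8, 1, 2, 14, 86 (period 10).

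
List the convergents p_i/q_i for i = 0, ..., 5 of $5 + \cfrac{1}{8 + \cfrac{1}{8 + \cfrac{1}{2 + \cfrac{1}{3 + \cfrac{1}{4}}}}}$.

Using the convergent recurrence p_i = a_i*p_{i-1} + p_{i-2}, q_i = a_i*q_{i-1} + q_{i-2} with p_{-2}=0, p_{-1}=1, q_{-2}=1, q_{-1}=0:
  i=0: a_0=5, p_0 = 5*1 + 0 = 5, q_0 = 5*0 + 1 = 1.
  i=1: a_1=8, p_1 = 8*5 + 1 = 41, q_1 = 8*1 + 0 = 8.
  i=2: a_2=8, p_2 = 8*41 + 5 = 333, q_2 = 8*8 + 1 = 65.
  i=3: a_3=2, p_3 = 2*333 + 41 = 707, q_3 = 2*65 + 8 = 138.
  i=4: a_4=3, p_4 = 3*707 + 333 = 2454, q_4 = 3*138 + 65 = 479.
  i=5: a_5=4, p_5 = 4*2454 + 707 = 10523, q_5 = 4*479 + 138 = 2054.

5/1, 41/8, 333/65, 707/138, 2454/479, 10523/2054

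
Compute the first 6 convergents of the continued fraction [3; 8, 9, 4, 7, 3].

Using the convergent recurrence p_i = a_i*p_{i-1} + p_{i-2}, q_i = a_i*q_{i-1} + q_{i-2} with p_{-2}=0, p_{-1}=1, q_{-2}=1, q_{-1}=0:
  i=0: a_0=3, p_0 = 3*1 + 0 = 3, q_0 = 3*0 + 1 = 1.
  i=1: a_1=8, p_1 = 8*3 + 1 = 25, q_1 = 8*1 + 0 = 8.
  i=2: a_2=9, p_2 = 9*25 + 3 = 228, q_2 = 9*8 + 1 = 73.
  i=3: a_3=4, p_3 = 4*228 + 25 = 937, q_3 = 4*73 + 8 = 300.
  i=4: a_4=7, p_4 = 7*937 + 228 = 6787, q_4 = 7*300 + 73 = 2173.
  i=5: a_5=3, p_5 = 3*6787 + 937 = 21298, q_5 = 3*2173 + 300 = 6819.

3/1, 25/8, 228/73, 937/300, 6787/2173, 21298/6819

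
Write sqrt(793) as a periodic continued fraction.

Write x_i = (sqrt(793) + m_i)/d_i with (m_0, d_0) = (0, 1). a_0 = floor(sqrt(793)) = 28, since 28^2 = 784 <= 793 < 841 = 29^2.
Iterate m_{i+1} = d_i*a_i - m_i, d_{i+1} = (793 - m_{i+1}^2)/d_i, a_{i+1} = floor((a_0 + m_{i+1})/d_{i+1}):
  m_1 = 1*28 - 0 = 28, d_1 = (793 - 28^2)/1 = 9/1 = 9, a_1 = floor((28 + 28)/9) = 6.
  m_2 = 9*6 - 28 = 26, d_2 = (793 - 26^2)/9 = 117/9 = 13, a_2 = floor((28 + 26)/13) = 4.
  m_3 = 13*4 - 26 = 26, d_3 = (793 - 26^2)/13 = 117/13 = 9, a_3 = floor((28 + 26)/9) = 6.
  m_4 = 9*6 - 26 = 28, d_4 = (793 - 28^2)/9 = 9/9 = 1, a_4 = floor((28 + 28)/1) = 56.
  m_5 = 1*56 - 28 = 28, d_5 = (793 - 28^2)/1 = 9/1 = 9: (m_5, d_5) = (m_1, d_1) = (28, 9), so from here the quotients repeat a_1, ..., a_4; the period length is 4.
Hence the expansion of sqrt(793) is a_0 = 28 followed by the repeating block 6, 4, 6, 56 (period 4).

[28; (6, 4, 6, 56)]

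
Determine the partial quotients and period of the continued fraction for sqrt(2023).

[44; (1, 43, 1, 88)]

Write x_i = (sqrt(2023) + m_i)/d_i with (m_0, d_0) = (0, 1). a_0 = floor(sqrt(2023)) = 44, since 44^2 = 1936 <= 2023 < 2025 = 45^2.
Iterate m_{i+1} = d_i*a_i - m_i, d_{i+1} = (2023 - m_{i+1}^2)/d_i, a_{i+1} = floor((a_0 + m_{i+1})/d_{i+1}):
  m_1 = 1*44 - 0 = 44, d_1 = (2023 - 44^2)/1 = 87/1 = 87, a_1 = floor((44 + 44)/87) = 1.
  m_2 = 87*1 - 44 = 43, d_2 = (2023 - 43^2)/87 = 174/87 = 2, a_2 = floor((44 + 43)/2) = 43.
  m_3 = 2*43 - 43 = 43, d_3 = (2023 - 43^2)/2 = 174/2 = 87, a_3 = floor((44 + 43)/87) = 1.
  m_4 = 87*1 - 43 = 44, d_4 = (2023 - 44^2)/87 = 87/87 = 1, a_4 = floor((44 + 44)/1) = 88.
  m_5 = 1*88 - 44 = 44, d_5 = (2023 - 44^2)/1 = 87/1 = 87: (m_5, d_5) = (m_1, d_1) = (44, 87), so from here the quotients repeat a_1, ..., a_4; the period length is 4.
Hence the expansion of sqrt(2023) is a_0 = 44 followed by the repeating block 1, 43, 1, 88 (period 4).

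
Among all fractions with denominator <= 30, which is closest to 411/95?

121/28

Expand x = 411/95 as a continued fraction with the Euclidean algorithm:
  411 = 4*95 + 31, so a_0 = 4.
  95 = 3*31 + 2, so a_1 = 3.
  31 = 15*2 + 1, so a_2 = 15.
  2 = 2*1 + 0, so a_3 = 2.
so x = [4; 3, 15, 2].
Convergents (p_i = a_i*p_{i-1} + p_{i-2}, q_i = a_i*q_{i-1} + q_{i-2} with p_{-2}=0, p_{-1}=1, q_{-2}=1, q_{-1}=0), until the denominator exceeds 30:
  i=0: a_0=4, p_0 = 4*1 + 0 = 4, q_0 = 4*0 + 1 = 1.
  i=1: a_1=3, p_1 = 3*4 + 1 = 13, q_1 = 3*1 + 0 = 3.
  i=2: a_2=15, p_2 = 15*13 + 4 = 199, q_2 = 15*3 + 1 = 46.
q_2 = 46 > 30, so the last convergent with denominator <= 30 is p_1/q_1 = 13/3.
The closest fraction with denominator <= 30 is either p_1/q_1 or the intermediate fraction (k*p_1 + p_0)/(k*q_1 + q_0) with the largest k >= 1 whose denominator stays <= 30; these approach x as k grows, and every other convergent or intermediate fraction in range is farther away.
Largest k: floor((30 - q_0)/q_1) = floor((30 - 1)/3) = 9.
That gives (9*13 + 4)/(9*3 + 1) = 121/28.
Compare the errors: |x - 13/3| = |411*3 - 13*95|/(95*3) = 2/285, and |x - 121/28| = |411*28 - 121*95|/(95*28) = 13/2660.
Cross-multiplying, 13*285 = 3705 < 5320 = 2*2660, so 13/2660 is smaller: the intermediate fraction 121/28 is closer to x than 13/3.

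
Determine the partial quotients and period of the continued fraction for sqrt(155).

Write x_i = (sqrt(155) + m_i)/d_i with (m_0, d_0) = (0, 1). a_0 = floor(sqrt(155)) = 12, since 12^2 = 144 <= 155 < 169 = 13^2.
Iterate m_{i+1} = d_i*a_i - m_i, d_{i+1} = (155 - m_{i+1}^2)/d_i, a_{i+1} = floor((a_0 + m_{i+1})/d_{i+1}):
  m_1 = 1*12 - 0 = 12, d_1 = (155 - 12^2)/1 = 11/1 = 11, a_1 = floor((12 + 12)/11) = 2.
  m_2 = 11*2 - 12 = 10, d_2 = (155 - 10^2)/11 = 55/11 = 5, a_2 = floor((12 + 10)/5) = 4.
  m_3 = 5*4 - 10 = 10, d_3 = (155 - 10^2)/5 = 55/5 = 11, a_3 = floor((12 + 10)/11) = 2.
  m_4 = 11*2 - 10 = 12, d_4 = (155 - 12^2)/11 = 11/11 = 1, a_4 = floor((12 + 12)/1) = 24.
  m_5 = 1*24 - 12 = 12, d_5 = (155 - 12^2)/1 = 11/1 = 11: (m_5, d_5) = (m_1, d_1) = (12, 11), so from here the quotients repeat a_1, ..., a_4; the period length is 4.
Hence the expansion of sqrt(155) is a_0 = 12 followed by the repeating block 2, 4, 2, 24 (period 4).

[12; (2, 4, 2, 24)]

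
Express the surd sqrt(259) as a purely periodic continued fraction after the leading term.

[16; (10, 1, 2, 3, 4, 3, 2, 1, 10, 32)]

Write x_i = (sqrt(259) + m_i)/d_i with (m_0, d_0) = (0, 1). a_0 = floor(sqrt(259)) = 16, since 16^2 = 256 <= 259 < 289 = 17^2.
Iterate m_{i+1} = d_i*a_i - m_i, d_{i+1} = (259 - m_{i+1}^2)/d_i, a_{i+1} = floor((a_0 + m_{i+1})/d_{i+1}):
  m_1 = 1*16 - 0 = 16, d_1 = (259 - 16^2)/1 = 3/1 = 3, a_1 = floor((16 + 16)/3) = 10.
  m_2 = 3*10 - 16 = 14, d_2 = (259 - 14^2)/3 = 63/3 = 21, a_2 = floor((16 + 14)/21) = 1.
  m_3 = 21*1 - 14 = 7, d_3 = (259 - 7^2)/21 = 210/21 = 10, a_3 = floor((16 + 7)/10) = 2.
  m_4 = 10*2 - 7 = 13, d_4 = (259 - 13^2)/10 = 90/10 = 9, a_4 = floor((16 + 13)/9) = 3.
  m_5 = 9*3 - 13 = 14, d_5 = (259 - 14^2)/9 = 63/9 = 7, a_5 = floor((16 + 14)/7) = 4.
  m_6 = 7*4 - 14 = 14, d_6 = (259 - 14^2)/7 = 63/7 = 9, a_6 = floor((16 + 14)/9) = 3.
  m_7 = 9*3 - 14 = 13, d_7 = (259 - 13^2)/9 = 90/9 = 10, a_7 = floor((16 + 13)/10) = 2.
  m_8 = 10*2 - 13 = 7, d_8 = (259 - 7^2)/10 = 210/10 = 21, a_8 = floor((16 + 7)/21) = 1.
  m_9 = 21*1 - 7 = 14, d_9 = (259 - 14^2)/21 = 63/21 = 3, a_9 = floor((16 + 14)/3) = 10.
  m_10 = 3*10 - 14 = 16, d_10 = (259 - 16^2)/3 = 3/3 = 1, a_10 = floor((16 + 16)/1) = 32.
  m_11 = 1*32 - 16 = 16, d_11 = (259 - 16^2)/1 = 3/1 = 3: (m_11, d_11) = (m_1, d_1) = (16, 3), so from here the quotients repeat a_1, ..., a_10; the period length is 10.
Hence the expansion of sqrt(259) is a_0 = 16 followed by the repeating block 10, 1, 2, 3, 4, 3, 2, 1, 10, 32 (period 10).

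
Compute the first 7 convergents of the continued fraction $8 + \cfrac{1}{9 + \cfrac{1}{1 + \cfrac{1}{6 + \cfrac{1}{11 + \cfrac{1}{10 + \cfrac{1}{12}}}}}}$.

8/1, 73/9, 81/10, 559/69, 6230/769, 62859/7759, 760538/93877

Using the convergent recurrence p_i = a_i*p_{i-1} + p_{i-2}, q_i = a_i*q_{i-1} + q_{i-2} with p_{-2}=0, p_{-1}=1, q_{-2}=1, q_{-1}=0:
  i=0: a_0=8, p_0 = 8*1 + 0 = 8, q_0 = 8*0 + 1 = 1.
  i=1: a_1=9, p_1 = 9*8 + 1 = 73, q_1 = 9*1 + 0 = 9.
  i=2: a_2=1, p_2 = 1*73 + 8 = 81, q_2 = 1*9 + 1 = 10.
  i=3: a_3=6, p_3 = 6*81 + 73 = 559, q_3 = 6*10 + 9 = 69.
  i=4: a_4=11, p_4 = 11*559 + 81 = 6230, q_4 = 11*69 + 10 = 769.
  i=5: a_5=10, p_5 = 10*6230 + 559 = 62859, q_5 = 10*769 + 69 = 7759.
  i=6: a_6=12, p_6 = 12*62859 + 6230 = 760538, q_6 = 12*7759 + 769 = 93877.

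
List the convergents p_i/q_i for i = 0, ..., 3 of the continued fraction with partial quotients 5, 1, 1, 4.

Using the convergent recurrence p_i = a_i*p_{i-1} + p_{i-2}, q_i = a_i*q_{i-1} + q_{i-2} with p_{-2}=0, p_{-1}=1, q_{-2}=1, q_{-1}=0:
  i=0: a_0=5, p_0 = 5*1 + 0 = 5, q_0 = 5*0 + 1 = 1.
  i=1: a_1=1, p_1 = 1*5 + 1 = 6, q_1 = 1*1 + 0 = 1.
  i=2: a_2=1, p_2 = 1*6 + 5 = 11, q_2 = 1*1 + 1 = 2.
  i=3: a_3=4, p_3 = 4*11 + 6 = 50, q_3 = 4*2 + 1 = 9.

5/1, 6/1, 11/2, 50/9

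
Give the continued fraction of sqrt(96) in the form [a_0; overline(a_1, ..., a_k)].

[9; overline(1, 3, 1, 18)]

Write x_i = (sqrt(96) + m_i)/d_i with (m_0, d_0) = (0, 1). a_0 = floor(sqrt(96)) = 9, since 9^2 = 81 <= 96 < 100 = 10^2.
Iterate m_{i+1} = d_i*a_i - m_i, d_{i+1} = (96 - m_{i+1}^2)/d_i, a_{i+1} = floor((a_0 + m_{i+1})/d_{i+1}):
  m_1 = 1*9 - 0 = 9, d_1 = (96 - 9^2)/1 = 15/1 = 15, a_1 = floor((9 + 9)/15) = 1.
  m_2 = 15*1 - 9 = 6, d_2 = (96 - 6^2)/15 = 60/15 = 4, a_2 = floor((9 + 6)/4) = 3.
  m_3 = 4*3 - 6 = 6, d_3 = (96 - 6^2)/4 = 60/4 = 15, a_3 = floor((9 + 6)/15) = 1.
  m_4 = 15*1 - 6 = 9, d_4 = (96 - 9^2)/15 = 15/15 = 1, a_4 = floor((9 + 9)/1) = 18.
  m_5 = 1*18 - 9 = 9, d_5 = (96 - 9^2)/1 = 15/1 = 15: (m_5, d_5) = (m_1, d_1) = (9, 15), so from here the quotients repeat a_1, ..., a_4; the period length is 4.
Hence the expansion of sqrt(96) is a_0 = 9 followed by the repeating block 1, 3, 1, 18 (period 4).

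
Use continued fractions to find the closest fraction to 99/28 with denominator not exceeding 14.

Expand x = 99/28 as a continued fraction with the Euclidean algorithm:
  99 = 3*28 + 15, so a_0 = 3.
  28 = 1*15 + 13, so a_1 = 1.
  15 = 1*13 + 2, so a_2 = 1.
  13 = 6*2 + 1, so a_3 = 6.
  2 = 2*1 + 0, so a_4 = 2.
so x = [3; 1, 1, 6, 2].
Convergents (p_i = a_i*p_{i-1} + p_{i-2}, q_i = a_i*q_{i-1} + q_{i-2} with p_{-2}=0, p_{-1}=1, q_{-2}=1, q_{-1}=0), until the denominator exceeds 14:
  i=0: a_0=3, p_0 = 3*1 + 0 = 3, q_0 = 3*0 + 1 = 1.
  i=1: a_1=1, p_1 = 1*3 + 1 = 4, q_1 = 1*1 + 0 = 1.
  i=2: a_2=1, p_2 = 1*4 + 3 = 7, q_2 = 1*1 + 1 = 2.
  i=3: a_3=6, p_3 = 6*7 + 4 = 46, q_3 = 6*2 + 1 = 13.
  i=4: a_4=2, p_4 = 2*46 + 7 = 99, q_4 = 2*13 + 2 = 28.
q_4 = 28 > 14, so the last convergent with denominator <= 14 is p_3/q_3 = 46/13.
The closest fraction with denominator <= 14 is either p_3/q_3 or the intermediate fraction (k*p_3 + p_2)/(k*q_3 + q_2) with the largest k >= 1 whose denominator stays <= 14; these approach x as k grows, and every other convergent or intermediate fraction in range is farther away.
Largest k: floor((14 - q_2)/q_3) = floor((14 - 2)/13) = 0.
Since k = 0, no intermediate fraction beyond p_3/q_3 has denominator <= 14, so the convergent 46/13 is the closest (its error is |99*13 - 46*28|/(28*13) = 1/364).

46/13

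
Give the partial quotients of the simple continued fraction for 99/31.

[3; 5, 6]

Run the Euclidean algorithm on 99 and 31; the successive quotients are the partial quotients a_0, a_1, ... (each step inverts the fractional part left over by the previous one):
  99 = 3*31 + 6, so a_0 = 3.
  31 = 5*6 + 1, so a_1 = 5.
  6 = 6*1 + 0, so a_2 = 6.
The remainder reaches 0 after 3 divisions, so the expansion has 3 partial quotients, read off in order.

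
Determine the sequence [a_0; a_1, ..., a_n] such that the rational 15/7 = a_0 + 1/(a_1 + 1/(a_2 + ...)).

Run the Euclidean algorithm on 15 and 7; the successive quotients are the partial quotients a_0, a_1, ... (each step inverts the fractional part left over by the previous one):
  15 = 2*7 + 1, so a_0 = 2.
  7 = 7*1 + 0, so a_1 = 7.
The remainder reaches 0 after 2 divisions, so the expansion has 2 partial quotients, read off in order.

[2; 7]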